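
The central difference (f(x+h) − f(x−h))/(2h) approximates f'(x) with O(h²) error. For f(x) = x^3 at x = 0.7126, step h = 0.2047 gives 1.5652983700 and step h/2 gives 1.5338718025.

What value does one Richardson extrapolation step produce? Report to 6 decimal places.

1.523396

Leading term ∝ h^2; use weight 4 = 2^2.
4·1.5338718025 − 1.5652983700 = 4.5701888400
Denominator 4 − 1 = 3.
Extrapolated: 4.5701888400 / 3 = 1.5233962800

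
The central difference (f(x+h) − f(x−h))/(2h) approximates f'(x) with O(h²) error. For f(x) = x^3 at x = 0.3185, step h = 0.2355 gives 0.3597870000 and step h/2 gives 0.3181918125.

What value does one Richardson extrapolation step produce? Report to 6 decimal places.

Error is O(h^2); halving h shrinks it by 2^2 = 4.
Difference of the inputs: 0.3181918125 − 0.3597870000 = -0.0415951875
Correction (A(h/2) − A(h))/(4 − 1) = (-0.0415951875)/3 = -0.0138650625
R = 0.3181918125 − 0.0138650625 = 0.3043267500

0.304327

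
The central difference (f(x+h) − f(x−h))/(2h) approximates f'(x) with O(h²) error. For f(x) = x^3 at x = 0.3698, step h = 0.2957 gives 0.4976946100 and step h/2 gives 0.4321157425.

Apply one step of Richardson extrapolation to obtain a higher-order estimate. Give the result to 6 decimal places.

0.410256

The method has order 2: 2^2 = 4.
Numerator 4·A(h/2) − A(h) = 4·0.4321157425 − 0.4976946100 = 1.2307683600
Divide by 2^2 − 1 = 3.
Extrapolated: 1.2307683600 / 3 = 0.4102561200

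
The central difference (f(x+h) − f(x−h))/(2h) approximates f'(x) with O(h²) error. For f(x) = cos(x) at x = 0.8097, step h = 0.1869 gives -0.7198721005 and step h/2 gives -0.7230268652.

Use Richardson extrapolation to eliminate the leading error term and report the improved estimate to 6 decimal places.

Method order is 2; weight 2^2 = 4.
2^2*A(h/2) = -2.8921074608; minus A(h) gives -2.1722353603.
Denominator 4 − 1 = 3.
Extrapolated: (-2.1722353603) / 3 = -0.7240784534
Gap between inputs: 3.155e-03; correction applied: −0.0010515882.

-0.724078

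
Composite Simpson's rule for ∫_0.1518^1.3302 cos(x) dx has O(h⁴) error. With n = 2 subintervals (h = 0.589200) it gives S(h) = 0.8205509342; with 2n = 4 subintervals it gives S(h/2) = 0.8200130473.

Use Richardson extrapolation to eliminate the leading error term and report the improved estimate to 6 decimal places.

0.819977

The method has order 4: 2^4 = 16.
16·0.8200130473 − 0.8205509342 = 12.2996578226
Extrapolated: 12.2996578226 / 15 = 0.8199771882
Shift from A(h/2): −0.0000358591.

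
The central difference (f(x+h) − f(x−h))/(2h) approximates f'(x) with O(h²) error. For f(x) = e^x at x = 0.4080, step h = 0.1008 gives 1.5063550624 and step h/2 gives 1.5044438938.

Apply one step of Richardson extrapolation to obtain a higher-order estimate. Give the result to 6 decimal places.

With r = 2 the leading error scales as h^2, so the weight is 2^2 = 4.
4 × 1.5044438938 = 6.0177755752; 6.0177755752 − 1.5063550624 = 4.5114205128
Extrapolated: 4.5114205128 / 3 = 1.5038068376

1.503807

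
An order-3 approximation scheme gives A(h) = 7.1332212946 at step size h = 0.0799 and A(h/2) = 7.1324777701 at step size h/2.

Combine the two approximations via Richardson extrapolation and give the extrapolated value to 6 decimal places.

Error is O(h^3); halving h shrinks it by 2^3 = 8.
Numerator 8*A(h/2) − A(h) = 8*7.1324777701 − 7.1332212946 = 49.9266008662
Divide by 2^3 − 1 = 7.
(8*7.1324777701 − 7.1332212946)/(8 − 1) = 7.1323715523
Gap between inputs: 7.435e-04; correction applied: −0.0001062178.

7.132372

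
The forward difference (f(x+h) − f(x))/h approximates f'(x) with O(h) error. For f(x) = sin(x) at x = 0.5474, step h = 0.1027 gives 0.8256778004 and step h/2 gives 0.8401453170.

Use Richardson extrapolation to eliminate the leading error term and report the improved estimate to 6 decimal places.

0.854613

r = 1, so 2^r = 2.
Weighted: 1.6802906340 − 0.8256778004 = 0.8546128336
Divide by 2^1 − 1 = 1.
So the Richardson estimate is 0.8546128336.
Shift from A(h/2): +0.0144675166.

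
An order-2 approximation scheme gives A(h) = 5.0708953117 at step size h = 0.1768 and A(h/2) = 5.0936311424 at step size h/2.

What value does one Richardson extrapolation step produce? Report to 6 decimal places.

5.101210

With r = 2 the leading error scales as h^2, so the weight is 2^2 = 4.
Difference of the inputs: 5.0936311424 − 5.0708953117 = 0.0227358307
Divide by 2^2 − 1 = 3: 0.0227358307/3 = 0.0075786102
R = A(h/2) + (A(h/2) − A(h))/3 = 5.0936311424 + 0.0075786102 = 5.1012097526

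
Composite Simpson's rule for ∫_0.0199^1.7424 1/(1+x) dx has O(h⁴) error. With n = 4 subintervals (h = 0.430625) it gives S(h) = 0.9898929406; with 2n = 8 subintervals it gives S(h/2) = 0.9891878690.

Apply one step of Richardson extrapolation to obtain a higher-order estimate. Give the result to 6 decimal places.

r = 4, so 2^r = 16.
16*0.9891878690 − 0.9898929406 = 14.8371129634
(16*0.9891878690 − 0.9898929406)/(16 − 1) = 0.9891408642
Correction |R − A(h/2)| = 4.700e-05; gap |A(h/2) − A(h)| = 7.051e-04.

0.989141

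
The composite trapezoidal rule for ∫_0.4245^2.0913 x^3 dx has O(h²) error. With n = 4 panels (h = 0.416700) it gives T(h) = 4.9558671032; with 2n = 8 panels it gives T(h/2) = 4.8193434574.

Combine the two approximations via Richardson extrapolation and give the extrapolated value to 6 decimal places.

Leading term ∝ h^2; use weight 4 = 2^2.
4·4.8193434574 = 19.2773738296; 19.2773738296 − 4.9558671032 = 14.3215067264
Divide by 2^2 − 1 = 3.
(4·4.8193434574 − 4.9558671032)/(4 − 1) = 4.7738355755
Gap between inputs: 1.365e-01; correction applied: −0.0455078819.

4.773836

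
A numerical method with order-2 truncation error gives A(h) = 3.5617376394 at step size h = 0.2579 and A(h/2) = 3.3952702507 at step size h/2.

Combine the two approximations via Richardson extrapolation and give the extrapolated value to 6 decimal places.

Error is O(h^2); halving h shrinks it by 2^2 = 4.
4*3.3952702507 − 3.5617376394 = 10.0193433634
Divide by 2^2 − 1 = 3.
(4*3.3952702507 − 3.5617376394)/(4 − 1) = 3.3397811211

3.339781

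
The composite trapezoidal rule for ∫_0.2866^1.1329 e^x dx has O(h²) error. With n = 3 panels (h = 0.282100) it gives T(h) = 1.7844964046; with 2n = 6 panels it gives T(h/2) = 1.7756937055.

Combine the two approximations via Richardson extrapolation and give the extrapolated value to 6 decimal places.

The method has order 2: 2^2 = 4.
4·1.7756937055 = 7.1027748220; 7.1027748220 − 1.7844964046 = 5.3182784174
Denominator 4 − 1 = 3.
(4·1.7756937055 − 1.7844964046)/(4 − 1) = 1.7727594725
Correction |R − A(h/2)| = 2.934e-03; gap |A(h/2) − A(h)| = 8.803e-03.

1.772759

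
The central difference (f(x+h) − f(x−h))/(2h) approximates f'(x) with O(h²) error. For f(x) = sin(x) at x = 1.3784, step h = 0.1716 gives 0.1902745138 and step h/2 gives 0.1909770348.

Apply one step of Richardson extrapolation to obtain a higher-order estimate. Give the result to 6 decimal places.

r = 2, so 2^r = 4.
A(h/2) − A(h) = 0.1909770348 − 0.1902745138 = 0.0007025210
Correction (A(h/2) − A(h))/(4 − 1) = 0.0007025210/3 = 0.0002341737
R = A(h/2) + (A(h/2) − A(h))/3 = 0.1909770348 + 0.0002341737 = 0.1912112085
Correction |R − A(h/2)| = 2.342e-04; gap |A(h/2) − A(h)| = 7.025e-04.

0.191211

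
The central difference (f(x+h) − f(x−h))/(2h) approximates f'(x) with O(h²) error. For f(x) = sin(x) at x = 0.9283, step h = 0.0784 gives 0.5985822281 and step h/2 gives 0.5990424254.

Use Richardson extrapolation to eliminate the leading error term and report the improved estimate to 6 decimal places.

0.599196

r = 2, so 2^r = 4.
Numerator 4×A(h/2) − A(h) = 4×0.5990424254 − 0.5985822281 = 1.7975874735
Denominator 4 − 1 = 3.
(4×0.5990424254 − 0.5985822281)/(4 − 1) = 0.5991958245
Correction |R − A(h/2)| = 1.534e-04; gap |A(h/2) − A(h)| = 4.602e-04.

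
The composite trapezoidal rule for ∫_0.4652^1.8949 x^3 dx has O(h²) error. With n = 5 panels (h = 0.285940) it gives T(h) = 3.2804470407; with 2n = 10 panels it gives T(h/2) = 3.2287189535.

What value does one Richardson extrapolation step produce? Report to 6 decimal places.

3.211476

Order 2 gives 2^r = 4 and 2^r − 1 = 3.
A(h/2) − A(h) = 3.2287189535 − 3.2804470407 = -0.0517280872
Correction (A(h/2) − A(h))/(4 − 1) = (-0.0517280872)/3 = -0.0172426957
R = A(h/2) + (A(h/2) − A(h))/3 = 3.2287189535 − 0.0172426957 = 3.2114762578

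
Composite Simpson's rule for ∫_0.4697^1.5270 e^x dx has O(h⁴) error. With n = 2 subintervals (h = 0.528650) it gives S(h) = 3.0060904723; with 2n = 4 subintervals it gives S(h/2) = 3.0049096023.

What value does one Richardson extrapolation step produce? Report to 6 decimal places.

Error is O(h^4); halving h shrinks it by 2^4 = 16.
2^4*A(h/2) = 48.0785536368; minus A(h) gives 45.0724631645.
45.0724631645 ÷ 15 = 3.0048308776
Shift from A(h/2): −0.0000787247.

3.004831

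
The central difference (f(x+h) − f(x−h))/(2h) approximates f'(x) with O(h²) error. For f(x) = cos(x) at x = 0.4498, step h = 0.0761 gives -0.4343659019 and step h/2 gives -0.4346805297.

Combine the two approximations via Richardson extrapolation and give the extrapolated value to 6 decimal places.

-0.434785

r = 2: numerator weight 4, denominator 3.
Numerator 4*A(h/2) − A(h) = 4*(-0.4346805297) − (-0.4343659019) = -1.3043562169
(-1.3043562169) ÷ 3 = -0.4347854056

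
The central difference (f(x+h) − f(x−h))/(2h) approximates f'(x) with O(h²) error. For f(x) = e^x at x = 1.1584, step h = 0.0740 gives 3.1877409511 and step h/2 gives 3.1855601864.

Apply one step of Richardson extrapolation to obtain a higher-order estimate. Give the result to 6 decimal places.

3.184833

Order 2 gives 2^r = 4 and 2^r − 1 = 3.
Top: 4(3.1855601864) − (3.1877409511) = 9.5544997945
Denominator 4 − 1 = 3.
(4*3.1855601864 − 3.1877409511)/(4 − 1) = 3.1848332648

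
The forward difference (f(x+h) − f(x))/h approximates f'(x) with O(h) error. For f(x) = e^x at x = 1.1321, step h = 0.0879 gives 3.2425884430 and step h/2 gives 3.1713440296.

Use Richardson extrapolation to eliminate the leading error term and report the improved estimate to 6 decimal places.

3.100100

Error is O(h^1); halving h shrinks it by 2^1 = 2.
Difference of the inputs: 3.1713440296 − 3.2425884430 = -0.0712444134
Divide by 2^1 − 1 = 1: (-0.0712444134)/1 = -0.0712444134
R = 3.1713440296 − 0.0712444134 = 3.1000996162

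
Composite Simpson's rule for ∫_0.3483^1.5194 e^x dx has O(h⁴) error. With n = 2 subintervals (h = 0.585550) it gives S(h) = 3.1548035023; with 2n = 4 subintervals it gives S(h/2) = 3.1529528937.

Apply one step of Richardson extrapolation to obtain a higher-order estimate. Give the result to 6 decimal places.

3.152830

r = 4, so 2^r = 16.
2^4*A(h/2) = 50.4472462992; minus A(h) gives 47.2924427969.
R = 47.2924427969/15 = 3.1528295198
Shift from A(h/2): −0.0001233739.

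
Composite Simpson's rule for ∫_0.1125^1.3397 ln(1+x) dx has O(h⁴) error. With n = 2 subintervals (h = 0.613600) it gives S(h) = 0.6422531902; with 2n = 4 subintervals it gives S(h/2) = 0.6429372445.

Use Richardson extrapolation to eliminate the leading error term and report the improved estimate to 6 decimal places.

With r = 4 the leading error scales as h^4, so the weight is 2^4 = 16.
A(h/2) − A(h) = 0.6429372445 − 0.6422531902 = 0.0006840543
Correction (A(h/2) − A(h))/(16 − 1) = 0.0006840543/15 = 0.0000456036
R = A(h/2) + (A(h/2) − A(h))/15 = 0.6429372445 + 0.0000456036 = 0.6429828481
Correction |R − A(h/2)| = 4.560e-05; gap |A(h/2) − A(h)| = 6.841e-04.

0.642983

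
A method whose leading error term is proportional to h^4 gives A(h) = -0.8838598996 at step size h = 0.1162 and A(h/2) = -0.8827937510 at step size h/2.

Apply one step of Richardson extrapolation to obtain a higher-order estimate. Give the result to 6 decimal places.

Order 4 gives 2^r = 16 and 2^r − 1 = 15.
16·(-0.8827937510) = -14.1247000160; subtract (-0.8838598996) → -13.2408401164
R = (-13.2408401164)/15 = -0.8827226744

-0.882723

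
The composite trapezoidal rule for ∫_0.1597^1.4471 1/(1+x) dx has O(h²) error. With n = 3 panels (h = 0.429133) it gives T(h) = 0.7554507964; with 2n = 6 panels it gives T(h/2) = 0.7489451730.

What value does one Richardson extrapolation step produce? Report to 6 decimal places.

0.746777

Leading term ∝ h^2; use weight 4 = 2^2.
Weighted: 2.9957806920 − 0.7554507964 = 2.2403298956
Extrapolated: 2.2403298956 / 3 = 0.7467766319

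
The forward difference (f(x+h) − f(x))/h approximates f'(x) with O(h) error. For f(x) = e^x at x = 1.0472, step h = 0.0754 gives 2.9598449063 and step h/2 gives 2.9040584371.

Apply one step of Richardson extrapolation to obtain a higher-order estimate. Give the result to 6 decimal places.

2.848272

The method has order 1: 2^1 = 2.
2×2.9040584371 = 5.8081168742; 5.8081168742 − 2.9598449063 = 2.8482719679
Denominator 2 − 1 = 1.
R = 2.8482719679/1 = 2.8482719679
Shift from A(h/2): −0.0557864692.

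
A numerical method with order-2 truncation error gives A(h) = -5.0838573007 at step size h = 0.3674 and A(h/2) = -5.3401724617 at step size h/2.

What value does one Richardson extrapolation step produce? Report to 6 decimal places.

-5.425611

The method has order 2: 2^2 = 4.
Numerator 4*A(h/2) − A(h) = 4*(-5.3401724617) − (-5.0838573007) = -16.2768325461
Extrapolated: (-16.2768325461) / 3 = -5.4256108487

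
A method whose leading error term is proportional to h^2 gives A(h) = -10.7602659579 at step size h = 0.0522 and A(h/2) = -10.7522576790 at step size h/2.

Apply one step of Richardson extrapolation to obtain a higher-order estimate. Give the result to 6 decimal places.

-10.749588

Method order is 2; weight 2^2 = 4.
Weighted: (-43.0090307160) − (-10.7602659579) = -32.2487647581
R = (-32.2487647581)/3 = -10.7495882527
Gap between inputs: 8.008e-03; correction applied: +0.0026694263.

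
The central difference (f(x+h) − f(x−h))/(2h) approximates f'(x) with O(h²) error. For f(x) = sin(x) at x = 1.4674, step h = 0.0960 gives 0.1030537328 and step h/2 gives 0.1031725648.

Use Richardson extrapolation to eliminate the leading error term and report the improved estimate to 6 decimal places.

r = 2: numerator weight 4, denominator 3.
A(h/2) − A(h) = 0.1031725648 − 0.1030537328 = 0.0001188320
Correction (A(h/2) − A(h))/(4 − 1) = 0.0001188320/3 = 0.0000396107
R = A(h/2) + (A(h/2) − A(h))/3 = 0.1031725648 + 0.0000396107 = 0.1032121755

0.103212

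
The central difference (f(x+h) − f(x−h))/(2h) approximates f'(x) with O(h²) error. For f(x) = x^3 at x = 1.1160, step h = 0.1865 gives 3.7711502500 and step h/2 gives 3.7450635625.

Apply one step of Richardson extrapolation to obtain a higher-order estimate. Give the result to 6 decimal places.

Error is O(h^2); halving h shrinks it by 2^2 = 4.
4·3.7450635625 − 3.7711502500 = 11.2091040000
Denominator 4 − 1 = 3.
R = 11.2091040000/3 = 3.7363680000

3.736368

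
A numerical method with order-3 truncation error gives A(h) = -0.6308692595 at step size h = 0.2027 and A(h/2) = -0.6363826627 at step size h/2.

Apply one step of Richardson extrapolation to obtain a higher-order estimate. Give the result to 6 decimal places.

-0.637170

r = 3, so 2^r = 8.
Top: 8(-0.6363826627) − (-0.6308692595) = -4.4601920421
(-4.4601920421) ÷ 7 = -0.6371702917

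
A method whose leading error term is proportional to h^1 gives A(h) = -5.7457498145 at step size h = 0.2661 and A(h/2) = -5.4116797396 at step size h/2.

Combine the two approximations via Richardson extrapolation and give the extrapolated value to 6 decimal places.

-5.077610

Order 1 gives 2^r = 2 and 2^r − 1 = 1.
2 × (-5.4116797396) − (-5.7457498145) = -5.0776096647
Divide by 2^1 − 1 = 1.
(-5.0776096647) ÷ 1 = -5.0776096647
Gap between inputs: 3.341e-01; correction applied: +0.3340700749.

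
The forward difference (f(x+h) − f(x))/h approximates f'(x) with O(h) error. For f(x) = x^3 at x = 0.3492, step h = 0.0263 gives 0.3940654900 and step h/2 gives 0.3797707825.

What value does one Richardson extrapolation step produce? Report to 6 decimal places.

0.365476

The method has order 1: 2^1 = 2.
2×0.3797707825 = 0.7595415650; 0.7595415650 − 0.3940654900 = 0.3654760750
Denominator 2 − 1 = 1.
Extrapolated: 0.3654760750 / 1 = 0.3654760750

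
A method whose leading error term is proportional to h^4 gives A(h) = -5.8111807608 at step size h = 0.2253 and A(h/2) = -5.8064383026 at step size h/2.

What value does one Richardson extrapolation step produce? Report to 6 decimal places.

The method has order 4: 2^4 = 16.
16·(-5.8064383026) = -92.9030128416; subtract (-5.8111807608) → -87.0918320808
Divide by 2^4 − 1 = 15.
Result: -5.8061221387

-5.806122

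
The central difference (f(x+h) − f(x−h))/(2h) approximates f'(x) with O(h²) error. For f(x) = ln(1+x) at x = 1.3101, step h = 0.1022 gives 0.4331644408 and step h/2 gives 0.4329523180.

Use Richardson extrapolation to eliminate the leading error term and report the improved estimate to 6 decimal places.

0.432882

The method has order 2: 2^2 = 4.
Difference of the inputs: 0.4329523180 − 0.4331644408 = -0.0002121228
Divide by 2^2 − 1 = 3: (-0.0002121228)/3 = -0.0000707076
R = 0.4329523180 − 0.0000707076 = 0.4328816104
Shift from A(h/2): −0.0000707076.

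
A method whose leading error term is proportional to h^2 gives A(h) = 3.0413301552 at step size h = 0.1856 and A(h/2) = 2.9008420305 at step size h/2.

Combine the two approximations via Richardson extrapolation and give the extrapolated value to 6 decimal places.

The method has order 2: 2^2 = 4.
A(h/2) − A(h) = 2.9008420305 − 3.0413301552 = -0.1404881247
Divide by 2^2 − 1 = 3: (-0.1404881247)/3 = -0.0468293749
R = A(h/2) + (A(h/2) − A(h))/3 = 2.9008420305 − 0.0468293749 = 2.8540126556
Correction |R − A(h/2)| = 4.683e-02; gap |A(h/2) − A(h)| = 1.405e-01.

2.854013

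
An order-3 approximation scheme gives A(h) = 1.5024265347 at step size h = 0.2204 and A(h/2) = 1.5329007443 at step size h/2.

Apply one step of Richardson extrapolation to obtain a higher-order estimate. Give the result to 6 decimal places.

1.537254

Error is O(h^3); halving h shrinks it by 2^3 = 8.
Top: 8(1.5329007443) − (1.5024265347) = 10.7607794197
(8×1.5329007443 − 1.5024265347)/(8 − 1) = 1.5372542028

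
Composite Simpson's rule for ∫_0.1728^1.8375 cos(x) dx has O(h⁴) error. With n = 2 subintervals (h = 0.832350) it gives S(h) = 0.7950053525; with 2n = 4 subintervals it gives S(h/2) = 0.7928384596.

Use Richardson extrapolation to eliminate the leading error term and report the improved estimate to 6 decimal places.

0.792694

Error is O(h^4); halving h shrinks it by 2^4 = 16.
16×0.7928384596 = 12.6854153536; 12.6854153536 − 0.7950053525 = 11.8904100011
R = 11.8904100011/15 = 0.7926940001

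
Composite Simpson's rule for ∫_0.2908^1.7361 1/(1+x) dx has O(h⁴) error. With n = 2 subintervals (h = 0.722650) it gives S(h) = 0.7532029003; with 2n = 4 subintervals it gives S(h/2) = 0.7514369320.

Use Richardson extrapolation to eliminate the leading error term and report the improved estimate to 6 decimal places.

Order 4 gives 2^r = 16 and 2^r − 1 = 15.
Numerator 16*A(h/2) − A(h) = 16*0.7514369320 − 0.7532029003 = 11.2697880117
Extrapolated: 11.2697880117 / 15 = 0.7513192008

0.751319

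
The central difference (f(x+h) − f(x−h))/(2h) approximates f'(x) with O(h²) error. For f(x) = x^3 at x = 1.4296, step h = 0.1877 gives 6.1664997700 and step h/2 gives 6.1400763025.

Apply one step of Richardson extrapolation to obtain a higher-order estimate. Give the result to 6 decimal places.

r = 2, so 2^r = 4.
Weighted: 24.5603052100 − 6.1664997700 = 18.3938054400
(4·6.1400763025 − 6.1664997700)/(4 − 1) = 6.1312684800

6.131268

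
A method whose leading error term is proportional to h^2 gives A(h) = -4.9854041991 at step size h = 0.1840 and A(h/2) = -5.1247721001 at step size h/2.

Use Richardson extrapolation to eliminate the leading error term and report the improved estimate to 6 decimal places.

-5.171228

r = 2: numerator weight 4, denominator 3.
2^2*A(h/2) = -20.4990884004; minus A(h) gives -15.5136842013.
Divide by 2^2 − 1 = 3.
Result: -5.1712280671
Correction |R − A(h/2)| = 4.646e-02; gap |A(h/2) − A(h)| = 1.394e-01.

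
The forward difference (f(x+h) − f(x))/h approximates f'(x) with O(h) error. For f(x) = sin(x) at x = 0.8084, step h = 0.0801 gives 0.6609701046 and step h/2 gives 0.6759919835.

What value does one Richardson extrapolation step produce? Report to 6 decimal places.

Method order is 1; weight 2^1 = 2.
2×0.6759919835 − 0.6609701046 = 0.6910138624
0.6910138624 ÷ 1 = 0.6910138624
Gap between inputs: 1.502e-02; correction applied: +0.0150218789.

0.691014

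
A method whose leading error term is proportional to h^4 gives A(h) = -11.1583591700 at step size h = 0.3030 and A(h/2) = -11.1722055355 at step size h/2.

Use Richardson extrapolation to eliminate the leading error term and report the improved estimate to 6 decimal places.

-11.173129

The method has order 4: 2^4 = 16.
Difference of the inputs: -11.1722055355 − (-11.1583591700) = -0.0138463655
Divide by 2^4 − 1 = 15: (-0.0138463655)/15 = -0.0009230910
R = -11.1722055355 − 0.0009230910 = -11.1731286265
Correction |R − A(h/2)| = 9.231e-04; gap |A(h/2) − A(h)| = 1.385e-02.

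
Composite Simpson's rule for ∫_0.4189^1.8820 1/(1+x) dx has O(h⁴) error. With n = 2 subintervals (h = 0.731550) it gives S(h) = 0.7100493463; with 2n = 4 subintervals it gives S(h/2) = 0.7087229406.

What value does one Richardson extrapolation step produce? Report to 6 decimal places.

Leading term ∝ h^4; use weight 16 = 2^4.
16·0.7087229406 − 0.7100493463 = 10.6295177033
Extrapolated: 10.6295177033 / 15 = 0.7086345136

0.708635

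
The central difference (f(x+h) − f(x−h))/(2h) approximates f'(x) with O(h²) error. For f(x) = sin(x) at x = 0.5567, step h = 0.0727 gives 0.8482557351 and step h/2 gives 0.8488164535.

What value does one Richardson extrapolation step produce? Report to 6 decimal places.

0.849003

Leading term ∝ h^2; use weight 4 = 2^2.
2^2·A(h/2) = 3.3952658140; minus A(h) gives 2.5470100789.
Divide by 2^2 − 1 = 3.
Result: 0.8490033596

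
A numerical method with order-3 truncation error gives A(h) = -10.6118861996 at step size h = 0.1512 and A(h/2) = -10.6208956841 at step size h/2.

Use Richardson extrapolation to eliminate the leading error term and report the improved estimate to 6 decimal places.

r = 3: numerator weight 8, denominator 7.
Numerator 8*A(h/2) − A(h) = 8*(-10.6208956841) − (-10.6118861996) = -74.3552792732
(8*(-10.6208956841) − (-10.6118861996))/(8 − 1) = -10.6221827533

-10.622183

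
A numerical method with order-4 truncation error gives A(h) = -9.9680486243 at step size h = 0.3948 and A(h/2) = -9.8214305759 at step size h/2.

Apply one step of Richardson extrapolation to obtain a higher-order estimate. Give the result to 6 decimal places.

-9.811656

With r = 4 the leading error scales as h^4, so the weight is 2^4 = 16.
Numerator 16×A(h/2) − A(h) = 16×(-9.8214305759) − (-9.9680486243) = -147.1748405901
Extrapolated: (-147.1748405901) / 15 = -9.8116560393
Shift from A(h/2): +0.0097745366.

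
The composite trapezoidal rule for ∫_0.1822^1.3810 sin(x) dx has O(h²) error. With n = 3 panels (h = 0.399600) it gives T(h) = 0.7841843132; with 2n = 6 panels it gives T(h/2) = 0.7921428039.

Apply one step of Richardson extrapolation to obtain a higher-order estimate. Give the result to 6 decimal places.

0.794796

Order 2 gives 2^r = 4 and 2^r − 1 = 3.
Numerator 4×A(h/2) − A(h) = 4×0.7921428039 − 0.7841843132 = 2.3843869024
Extrapolated: 2.3843869024 / 3 = 0.7947956341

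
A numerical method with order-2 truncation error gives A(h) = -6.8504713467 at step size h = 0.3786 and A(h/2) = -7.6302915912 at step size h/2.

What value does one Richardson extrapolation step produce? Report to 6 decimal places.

-7.890232

With r = 2 the leading error scales as h^2, so the weight is 2^2 = 4.
Top: 4(-7.6302915912) − (-6.8504713467) = -23.6706950181
Extrapolated: (-23.6706950181) / 3 = -7.8902316727
Correction |R − A(h/2)| = 2.599e-01; gap |A(h/2) − A(h)| = 7.798e-01.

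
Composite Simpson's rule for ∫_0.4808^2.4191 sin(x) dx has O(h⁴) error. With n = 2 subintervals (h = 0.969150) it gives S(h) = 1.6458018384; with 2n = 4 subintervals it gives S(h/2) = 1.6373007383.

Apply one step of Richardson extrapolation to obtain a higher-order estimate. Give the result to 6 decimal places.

With r = 4 the leading error scales as h^4, so the weight is 2^4 = 16.
16 × 1.6373007383 − 1.6458018384 = 24.5510099744
Divide by 2^4 − 1 = 15.
Extrapolated: 24.5510099744 / 15 = 1.6367339983

1.636734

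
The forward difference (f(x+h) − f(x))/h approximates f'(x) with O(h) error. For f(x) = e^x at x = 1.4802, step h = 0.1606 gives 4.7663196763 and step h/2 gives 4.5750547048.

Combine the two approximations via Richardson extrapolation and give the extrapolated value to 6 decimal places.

Order 1 gives 2^r = 2 and 2^r − 1 = 1.
2 × 4.5750547048 − 4.7663196763 = 4.3837897333
Divide by 2^1 − 1 = 1.
4.3837897333 ÷ 1 = 4.3837897333
Correction |R − A(h/2)| = 1.913e-01; gap |A(h/2) − A(h)| = 1.913e-01.

4.383790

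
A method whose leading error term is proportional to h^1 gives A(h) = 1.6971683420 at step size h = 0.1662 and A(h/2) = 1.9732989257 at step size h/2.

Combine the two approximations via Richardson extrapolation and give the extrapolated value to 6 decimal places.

2.249430

Error is O(h^1); halving h shrinks it by 2^1 = 2.
Top: 2(1.9732989257) − (1.6971683420) = 2.2494295094
Extrapolated: 2.2494295094 / 1 = 2.2494295094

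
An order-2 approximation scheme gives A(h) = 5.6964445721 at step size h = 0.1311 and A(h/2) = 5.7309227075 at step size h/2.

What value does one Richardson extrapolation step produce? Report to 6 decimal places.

5.742415

r = 2, so 2^r = 4.
Weighted: 22.9236908300 − 5.6964445721 = 17.2272462579
R = 17.2272462579/3 = 5.7424154193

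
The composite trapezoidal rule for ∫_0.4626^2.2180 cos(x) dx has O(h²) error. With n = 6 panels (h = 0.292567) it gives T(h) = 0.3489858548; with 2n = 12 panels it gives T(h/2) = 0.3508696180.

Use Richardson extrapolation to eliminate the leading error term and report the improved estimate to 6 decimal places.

r = 2, so 2^r = 4.
Numerator 4×A(h/2) − A(h) = 4×0.3508696180 − 0.3489858548 = 1.0544926172
Denominator 4 − 1 = 3.
So the Richardson estimate is 0.3514975391.

0.351498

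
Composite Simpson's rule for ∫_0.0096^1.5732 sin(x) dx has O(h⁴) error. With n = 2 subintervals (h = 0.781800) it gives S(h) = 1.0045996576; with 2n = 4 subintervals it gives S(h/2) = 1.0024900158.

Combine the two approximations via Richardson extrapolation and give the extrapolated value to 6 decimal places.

1.002349

With r = 4 the leading error scales as h^4, so the weight is 2^4 = 16.
Weighted: 16.0398402528 − 1.0045996576 = 15.0352405952
Divide by 2^4 − 1 = 15.
Result: 1.0023493730
Gap between inputs: 2.110e-03; correction applied: −0.0001406428.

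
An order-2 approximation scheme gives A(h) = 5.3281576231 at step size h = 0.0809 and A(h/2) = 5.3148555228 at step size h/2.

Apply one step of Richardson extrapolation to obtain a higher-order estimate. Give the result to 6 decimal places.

5.310421

With r = 2 the leading error scales as h^2, so the weight is 2^2 = 4.
Top: 4(5.3148555228) − (5.3281576231) = 15.9312644681
Denominator 4 − 1 = 3.
So the Richardson estimate is 5.3104214894.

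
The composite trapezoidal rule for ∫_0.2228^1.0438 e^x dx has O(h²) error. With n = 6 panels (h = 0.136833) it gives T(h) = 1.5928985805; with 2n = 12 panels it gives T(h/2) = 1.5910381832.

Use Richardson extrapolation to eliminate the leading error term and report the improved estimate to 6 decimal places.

Leading term ∝ h^2; use weight 4 = 2^2.
Difference of the inputs: 1.5910381832 − 1.5928985805 = -0.0018603973
Divide by 2^2 − 1 = 3: (-0.0018603973)/3 = -0.0006201324
R = A(h/2) + (A(h/2) − A(h))/3 = 1.5910381832 − 0.0006201324 = 1.5904180508

1.590418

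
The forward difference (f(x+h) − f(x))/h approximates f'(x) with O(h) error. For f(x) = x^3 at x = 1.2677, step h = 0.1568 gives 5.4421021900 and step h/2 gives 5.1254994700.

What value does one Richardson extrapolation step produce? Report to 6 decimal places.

4.808897

The method has order 1: 2^1 = 2.
Difference of the inputs: 5.1254994700 − 5.4421021900 = -0.3166027200
Correction (A(h/2) − A(h))/(2 − 1) = (-0.3166027200)/1 = -0.3166027200
R = A(h/2) + (A(h/2) − A(h))/1 = 5.1254994700 − 0.3166027200 = 4.8088967500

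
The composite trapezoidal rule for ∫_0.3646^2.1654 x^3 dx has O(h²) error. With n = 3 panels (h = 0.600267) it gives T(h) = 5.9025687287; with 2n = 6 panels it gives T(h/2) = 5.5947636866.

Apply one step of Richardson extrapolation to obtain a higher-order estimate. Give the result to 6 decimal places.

5.492162

Order 2 gives 2^r = 4 and 2^r − 1 = 3.
4×5.5947636866 = 22.3790547464; 22.3790547464 − 5.9025687287 = 16.4764860177
16.4764860177 ÷ 3 = 5.4921620059
Correction |R − A(h/2)| = 1.026e-01; gap |A(h/2) − A(h)| = 3.078e-01.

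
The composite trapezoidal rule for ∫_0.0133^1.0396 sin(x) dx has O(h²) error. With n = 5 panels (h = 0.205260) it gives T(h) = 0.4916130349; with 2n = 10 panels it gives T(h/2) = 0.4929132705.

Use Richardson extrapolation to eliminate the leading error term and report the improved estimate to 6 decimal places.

With r = 2 the leading error scales as h^2, so the weight is 2^2 = 4.
Numerator 4*A(h/2) − A(h) = 4*0.4929132705 − 0.4916130349 = 1.4800400471
Denominator 4 − 1 = 3.
Result: 0.4933466824
Shift from A(h/2): +0.0004334119.

0.493347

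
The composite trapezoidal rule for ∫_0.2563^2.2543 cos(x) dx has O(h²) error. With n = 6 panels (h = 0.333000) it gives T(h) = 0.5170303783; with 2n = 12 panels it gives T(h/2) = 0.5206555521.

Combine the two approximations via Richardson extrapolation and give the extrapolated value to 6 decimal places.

r = 2: numerator weight 4, denominator 3.
Difference of the inputs: 0.5206555521 − 0.5170303783 = 0.0036251738
Divide by 2^2 − 1 = 3: 0.0036251738/3 = 0.0012083913
R = A(h/2) + (A(h/2) − A(h))/3 = 0.5206555521 + 0.0012083913 = 0.5218639434

0.521864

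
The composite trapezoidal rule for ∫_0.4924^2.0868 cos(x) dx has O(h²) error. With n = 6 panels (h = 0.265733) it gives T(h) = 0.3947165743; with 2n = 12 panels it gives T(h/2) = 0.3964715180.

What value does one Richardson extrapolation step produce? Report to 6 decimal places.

0.397056

Order 2 gives 2^r = 4 and 2^r − 1 = 3.
A(h/2) − A(h) = 0.3964715180 − 0.3947165743 = 0.0017549437
Correction (A(h/2) − A(h))/(4 − 1) = 0.0017549437/3 = 0.0005849812
R = 0.3964715180 + 0.0005849812 = 0.3970564992
Correction |R − A(h/2)| = 5.850e-04; gap |A(h/2) − A(h)| = 1.755e-03.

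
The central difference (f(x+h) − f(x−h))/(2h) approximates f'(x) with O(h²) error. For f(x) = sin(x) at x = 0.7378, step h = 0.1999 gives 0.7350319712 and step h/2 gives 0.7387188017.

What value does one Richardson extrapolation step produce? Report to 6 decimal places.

0.739948

Error is O(h^2); halving h shrinks it by 2^2 = 4.
4×0.7387188017 = 2.9548752068; subtract 0.7350319712 → 2.2198432356
Divide by 2^2 − 1 = 3.
So the Richardson estimate is 0.7399477452.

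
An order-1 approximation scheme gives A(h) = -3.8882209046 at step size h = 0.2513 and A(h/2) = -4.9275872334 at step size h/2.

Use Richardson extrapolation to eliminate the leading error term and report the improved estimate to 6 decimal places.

-5.966954

Method order is 1; weight 2^1 = 2.
2·(-4.9275872334) − (-3.8882209046) = -5.9669535622
Extrapolated: (-5.9669535622) / 1 = -5.9669535622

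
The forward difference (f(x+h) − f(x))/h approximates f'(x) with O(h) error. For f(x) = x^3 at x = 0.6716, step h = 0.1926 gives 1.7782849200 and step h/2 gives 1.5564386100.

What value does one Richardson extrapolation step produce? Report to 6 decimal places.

r = 1: numerator weight 2, denominator 1.
2 × 1.5564386100 = 3.1128772200; 3.1128772200 − 1.7782849200 = 1.3345923000
R = 1.3345923000/1 = 1.3345923000
Shift from A(h/2): −0.2218463100.

1.334592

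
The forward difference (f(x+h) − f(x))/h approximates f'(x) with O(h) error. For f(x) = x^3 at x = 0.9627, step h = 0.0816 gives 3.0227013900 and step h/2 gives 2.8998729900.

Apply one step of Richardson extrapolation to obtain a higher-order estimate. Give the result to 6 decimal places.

Error is O(h^1); halving h shrinks it by 2^1 = 2.
2 × 2.8998729900 − 3.0227013900 = 2.7770445900
Denominator 2 − 1 = 1.
Result: 2.7770445900

2.777045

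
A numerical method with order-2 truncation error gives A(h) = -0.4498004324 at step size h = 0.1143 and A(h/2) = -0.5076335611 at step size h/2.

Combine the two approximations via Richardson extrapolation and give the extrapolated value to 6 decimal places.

-0.526911

Leading term ∝ h^2; use weight 4 = 2^2.
4*(-0.5076335611) = -2.0305342444; subtract (-0.4498004324) → -1.5807338120
Divide by 2^2 − 1 = 3.
(-1.5807338120) ÷ 3 = -0.5269112707
Gap between inputs: 5.783e-02; correction applied: −0.0192777096.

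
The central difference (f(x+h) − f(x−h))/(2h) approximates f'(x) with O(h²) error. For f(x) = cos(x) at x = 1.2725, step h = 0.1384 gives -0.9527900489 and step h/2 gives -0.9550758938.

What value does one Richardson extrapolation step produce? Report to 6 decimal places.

Error is O(h^2); halving h shrinks it by 2^2 = 4.
A(h/2) − A(h) = -0.9550758938 − (-0.9527900489) = -0.0022858449
Correction (A(h/2) − A(h))/(4 − 1) = (-0.0022858449)/3 = -0.0007619483
R = A(h/2) + (A(h/2) − A(h))/3 = -0.9550758938 − 0.0007619483 = -0.9558378421

-0.955838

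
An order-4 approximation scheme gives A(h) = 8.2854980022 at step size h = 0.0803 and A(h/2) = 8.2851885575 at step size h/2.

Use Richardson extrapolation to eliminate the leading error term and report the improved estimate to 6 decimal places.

8.285168

With r = 4 the leading error scales as h^4, so the weight is 2^4 = 16.
16×8.2851885575 − 8.2854980022 = 124.2775189178
(16×8.2851885575 − 8.2854980022)/(16 − 1) = 8.2851679279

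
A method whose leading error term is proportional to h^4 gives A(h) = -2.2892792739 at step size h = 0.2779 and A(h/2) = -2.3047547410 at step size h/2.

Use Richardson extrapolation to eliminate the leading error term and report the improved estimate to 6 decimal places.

The method has order 4: 2^4 = 16.
2^4×A(h/2) = -36.8760758560; minus A(h) gives -34.5867965821.
(16×(-2.3047547410) − (-2.2892792739))/(16 − 1) = -2.3057864388
Correction |R − A(h/2)| = 1.032e-03; gap |A(h/2) − A(h)| = 1.548e-02.

-2.305786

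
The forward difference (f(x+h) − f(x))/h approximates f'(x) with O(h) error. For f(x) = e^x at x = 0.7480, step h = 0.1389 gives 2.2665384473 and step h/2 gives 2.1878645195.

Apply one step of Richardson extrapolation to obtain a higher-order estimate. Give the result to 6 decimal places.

Order 1 gives 2^r = 2 and 2^r − 1 = 1.
2×2.1878645195 = 4.3757290390; subtract 2.2665384473 → 2.1091905917
R = 2.1091905917/1 = 2.1091905917

2.109191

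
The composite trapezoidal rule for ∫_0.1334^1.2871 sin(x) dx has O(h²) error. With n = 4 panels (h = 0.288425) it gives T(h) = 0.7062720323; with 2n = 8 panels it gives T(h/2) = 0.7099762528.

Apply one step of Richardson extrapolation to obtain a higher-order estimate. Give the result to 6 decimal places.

0.711211

With r = 2 the leading error scales as h^2, so the weight is 2^2 = 4.
4×0.7099762528 − 0.7062720323 = 2.1336329789
R = 2.1336329789/3 = 0.7112109930
Shift from A(h/2): +0.0012347402.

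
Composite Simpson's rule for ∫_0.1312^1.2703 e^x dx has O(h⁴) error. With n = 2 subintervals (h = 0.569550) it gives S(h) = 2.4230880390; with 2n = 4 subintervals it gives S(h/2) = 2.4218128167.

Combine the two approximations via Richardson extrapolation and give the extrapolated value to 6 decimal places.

The method has order 4: 2^4 = 16.
16×2.4218128167 = 38.7490050672; 38.7490050672 − 2.4230880390 = 36.3259170282
(16×2.4218128167 − 2.4230880390)/(16 − 1) = 2.4217278019
Gap between inputs: 1.275e-03; correction applied: −0.0000850148.

2.421728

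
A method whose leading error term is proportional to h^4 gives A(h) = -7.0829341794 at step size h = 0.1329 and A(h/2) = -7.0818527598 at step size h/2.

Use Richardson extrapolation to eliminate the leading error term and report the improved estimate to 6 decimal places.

r = 4, so 2^r = 16.
2^4*A(h/2) = -113.3096441568; minus A(h) gives -106.2267099774.
(-106.2267099774) ÷ 15 = -7.0817806652
Shift from A(h/2): +0.0000720946.

-7.081781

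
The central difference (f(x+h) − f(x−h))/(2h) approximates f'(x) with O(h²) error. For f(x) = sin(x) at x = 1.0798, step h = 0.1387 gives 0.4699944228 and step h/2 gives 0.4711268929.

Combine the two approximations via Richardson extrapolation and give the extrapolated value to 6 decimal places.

The method has order 2: 2^2 = 4.
Numerator 4 × A(h/2) − A(h) = 4 × 0.4711268929 − 0.4699944228 = 1.4145131488
(4 × 0.4711268929 − 0.4699944228)/(4 − 1) = 0.4715043829

0.471504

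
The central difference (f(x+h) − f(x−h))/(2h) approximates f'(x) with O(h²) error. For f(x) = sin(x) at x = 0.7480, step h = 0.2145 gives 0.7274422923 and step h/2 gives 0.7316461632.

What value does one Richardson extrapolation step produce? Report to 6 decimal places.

With r = 2 the leading error scales as h^2, so the weight is 2^2 = 4.
A(h/2) − A(h) = 0.7316461632 − 0.7274422923 = 0.0042038709
Correction (A(h/2) − A(h))/(4 − 1) = 0.0042038709/3 = 0.0014012903
R = A(h/2) + (A(h/2) − A(h))/3 = 0.7316461632 + 0.0014012903 = 0.7330474535
Shift from A(h/2): +0.0014012903.

0.733047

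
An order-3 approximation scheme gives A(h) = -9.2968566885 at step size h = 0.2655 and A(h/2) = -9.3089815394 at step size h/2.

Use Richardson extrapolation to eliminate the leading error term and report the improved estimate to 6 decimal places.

-9.310714

r = 3, so 2^r = 8.
Weighted: (-74.4718523152) − (-9.2968566885) = -65.1749956267
Extrapolated: (-65.1749956267) / 7 = -9.3107136610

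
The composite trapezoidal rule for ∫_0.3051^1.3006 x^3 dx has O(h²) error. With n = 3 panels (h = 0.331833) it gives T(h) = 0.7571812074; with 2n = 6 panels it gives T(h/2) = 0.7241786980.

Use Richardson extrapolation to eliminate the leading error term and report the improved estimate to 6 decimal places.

r = 2, so 2^r = 4.
Numerator 4 × A(h/2) − A(h) = 4 × 0.7241786980 − 0.7571812074 = 2.1395335846
R = 2.1395335846/3 = 0.7131778615

0.713178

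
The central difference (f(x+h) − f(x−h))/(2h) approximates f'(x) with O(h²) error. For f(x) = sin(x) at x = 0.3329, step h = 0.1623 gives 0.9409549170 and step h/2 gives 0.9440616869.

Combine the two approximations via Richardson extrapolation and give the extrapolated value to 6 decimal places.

r = 2: numerator weight 4, denominator 3.
Weighted: 3.7762467476 − 0.9409549170 = 2.8352918306
2.8352918306 ÷ 3 = 0.9450972769
Correction |R − A(h/2)| = 1.036e-03; gap |A(h/2) − A(h)| = 3.107e-03.

0.945097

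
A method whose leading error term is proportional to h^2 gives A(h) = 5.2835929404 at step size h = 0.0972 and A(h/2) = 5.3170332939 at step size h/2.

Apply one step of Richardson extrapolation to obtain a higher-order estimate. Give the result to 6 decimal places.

5.328180

With r = 2 the leading error scales as h^2, so the weight is 2^2 = 4.
2^2*A(h/2) = 21.2681331756; minus A(h) gives 15.9845402352.
15.9845402352 ÷ 3 = 5.3281800784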